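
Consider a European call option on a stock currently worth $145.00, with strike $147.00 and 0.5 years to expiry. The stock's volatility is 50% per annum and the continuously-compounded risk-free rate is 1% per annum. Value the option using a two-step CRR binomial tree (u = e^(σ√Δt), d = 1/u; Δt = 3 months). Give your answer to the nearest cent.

CRR parameters: u = e^(σ√Δt) = e^(0.5·√0.25) = 1.2840, d = 1/u = 0.7788
Per-period rate: rΔt = 0.01·0.25 = 0.0025, so R = e^0.0025 = 1.0025
Risk-neutral probability p = (e^0.0025 − 0.7788)/(1.2840 − 0.7788) = 0.2237/0.5052 = 0.4428
Terminal stock prices: S_uu = 239.1, S_ud = 145, S_dd = 87.95
Terminal payoffs (S − K): max(92.06, 0) = 92.06, max(-2, 0) = 0, max(-59.05, 0) = 0
Node u (S = 186.2): V_u = e^(−0.0025)·[0.4428·92.0646 + 0.5572·0.0000] = 40.6624
Node d (S = 112.9): V_d = e^(−0.0025)·[0.4428·0.0000 + 0.5572·0.0000] = 0.0000
Node 0 (S = 145): V_0 = e^(−0.0025)·[0.4428·40.6624 + 0.5572·0.0000] = 17.9595

$17.96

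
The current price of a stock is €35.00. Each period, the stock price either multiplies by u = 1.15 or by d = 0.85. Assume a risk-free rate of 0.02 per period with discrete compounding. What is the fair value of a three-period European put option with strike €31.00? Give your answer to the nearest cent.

€1.31

Risk-neutral probability p = (1 + 0.02 − 0.85)/(1.15 − 0.85) = 0.1700/0.3000 = 0.5667
Terminal stock prices: S_uuu = 53.23, S_uud = 39.34, S_udd = 29.08, S_ddd = 21.49
Terminal payoffs (K − S): max(-22.23, 0) = 0, max(-8.344, 0) = 0, max(1.919, 0) = 1.919, max(9.506, 0) = 9.506
Node uu (S = 46.29): V_uu = 1/1.02·[0.5667·0.0000 + 0.4333·0.0000] = 0.0000
Node ud (S = 34.21): V_ud = 1/1.02·[0.5667·0.0000 + 0.4333·1.9194] = 0.8154
Node dd (S = 25.29): V_dd = 1/1.02·[0.5667·1.9194 + 0.4333·9.5056] = 5.1047
Node u (S = 40.25): V_u = 1/1.02·[0.5667·0.0000 + 0.4333·0.8154] = 0.3464
Node d (S = 29.75): V_d = 1/1.02·[0.5667·0.8154 + 0.4333·5.1047] = 2.6217
Node 0 (S = 35): V_0 = 1/1.02·[0.5667·0.3464 + 0.4333·2.6217] = 1.3062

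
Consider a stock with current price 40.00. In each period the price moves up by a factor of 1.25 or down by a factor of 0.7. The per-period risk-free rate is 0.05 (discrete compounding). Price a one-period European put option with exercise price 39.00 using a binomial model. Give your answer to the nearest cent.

Risk-neutral probability p = (1 + 0.05 − 0.7)/(1.25 − 0.7) = 0.3500/0.5500 = 0.6364
Terminal stock prices: S_u = 50, S_d = 28
Terminal payoffs (K − S): max(-11, 0) = 0, max(11, 0) = 11
Node 0 (S = 40): V_0 = 1/1.05·[0.6364·0.0000 + 0.3636·11.0000] = 3.8095

3.81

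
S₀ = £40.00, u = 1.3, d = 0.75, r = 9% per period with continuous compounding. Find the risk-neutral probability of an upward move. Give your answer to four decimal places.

Risk-neutral probability p = (e^0.09 − 0.75)/(1.3 − 0.75) = 0.3442/0.5500 = 0.6258

p = 0.6258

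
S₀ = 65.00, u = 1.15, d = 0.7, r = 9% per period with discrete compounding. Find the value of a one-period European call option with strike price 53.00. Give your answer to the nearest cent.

Risk-neutral probability p = (1 + 0.09 − 0.7)/(1.15 − 0.7) = 0.3900/0.4500 = 0.8667
Terminal stock prices: S_u = 74.75, S_d = 45.5
Terminal payoffs (S − K): max(21.75, 0) = 21.75, max(-7.5, 0) = 0
Node 0 (S = 65): V_0 = 1/1.09·[0.8667·21.7500 + 0.1333·0.0000] = 17.2936

17.29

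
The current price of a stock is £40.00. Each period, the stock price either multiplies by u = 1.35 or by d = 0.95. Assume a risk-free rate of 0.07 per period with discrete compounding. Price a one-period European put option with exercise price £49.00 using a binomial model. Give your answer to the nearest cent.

Risk-neutral probability p = (1 + 0.07 − 0.95)/(1.35 − 0.95) = 0.1200/0.4000 = 0.3000
Terminal stock prices: S_u = 54, S_d = 38
Terminal payoffs (K − S): max(-5, 0) = 0, max(11, 0) = 11
Node 0 (S = 40): V_0 = 1/1.07·[0.3000·0.0000 + 0.7000·11.0000] = 7.1963

£7.20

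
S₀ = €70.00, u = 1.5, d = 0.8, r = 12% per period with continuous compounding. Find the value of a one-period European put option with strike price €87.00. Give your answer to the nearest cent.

Risk-neutral probability p = (e^0.12 − 0.8)/(1.5 − 0.8) = 0.3275/0.7000 = 0.4679
Terminal stock prices: S_u = 105, S_d = 56
Terminal payoffs (K − S): max(-18, 0) = 0, max(31, 0) = 31
Node 0 (S = 70): V_0 = e^(−0.12)·[0.4679·0.0000 + 0.5321·31.0000] = 14.6311

€14.63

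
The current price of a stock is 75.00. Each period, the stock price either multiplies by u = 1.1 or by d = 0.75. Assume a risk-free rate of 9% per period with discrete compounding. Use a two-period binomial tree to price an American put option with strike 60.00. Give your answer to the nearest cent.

Risk-neutral probability p = (1 + 0.09 − 0.75)/(1.1 − 0.75) = 0.3400/0.3500 = 0.9714
Terminal stock prices: S_uu = 90.75, S_ud = 61.88, S_dd = 42.19
Terminal payoffs (K − S): max(-30.75, 0) = 0, max(-1.875, 0) = 0, max(17.81, 0) = 17.81
Node u (S = 82.5): continuation = 1/1.09·[0.9714·0.0000 + 0.0286·0.0000] = 0.0000; exercise value = 0.0000 ≤ continuation, so V_u = 0.0000
Node d (S = 56.25): continuation = 1/1.09·[0.9714·0.0000 + 0.0286·17.8125] = 0.4669; exercise value = 3.7500 > continuation, so V_d = 3.7500 (exercise)
Node 0 (S = 75): continuation = 1/1.09·[0.9714·0.0000 + 0.0286·3.7500] = 0.0983; exercise value = 0.0000 ≤ continuation, so V_0 = 0.0983

0.10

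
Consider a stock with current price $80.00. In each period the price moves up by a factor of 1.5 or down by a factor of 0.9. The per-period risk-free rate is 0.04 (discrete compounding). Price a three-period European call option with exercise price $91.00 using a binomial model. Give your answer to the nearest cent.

Risk-neutral probability p = (1 + 0.04 − 0.9)/(1.5 − 0.9) = 0.1400/0.6000 = 0.2333
Terminal stock prices: S_uuu = 270, S_uud = 162, S_udd = 97.2, S_ddd = 58.32
Terminal payoffs (S − K): max(179, 0) = 179, max(71, 0) = 71, max(6.2, 0) = 6.2, max(-32.68, 0) = 0
Node uu (S = 180): V_uu = 1/1.04·[0.2333·179.0000 + 0.7667·71.0000] = 92.5000
Node ud (S = 108): V_ud = 1/1.04·[0.2333·71.0000 + 0.7667·6.2000] = 20.5000
Node dd (S = 64.8): V_dd = 1/1.04·[0.2333·6.2000 + 0.7667·0.0000] = 1.3910
Node u (S = 120): V_u = 1/1.04·[0.2333·92.5000 + 0.7667·20.5000] = 35.8654
Node d (S = 72): V_d = 1/1.04·[0.2333·20.5000 + 0.7667·1.3910] = 5.6248
Node 0 (S = 80): V_0 = 1/1.04·[0.2333·35.8654 + 0.7667·5.6248] = 12.1932

$12.19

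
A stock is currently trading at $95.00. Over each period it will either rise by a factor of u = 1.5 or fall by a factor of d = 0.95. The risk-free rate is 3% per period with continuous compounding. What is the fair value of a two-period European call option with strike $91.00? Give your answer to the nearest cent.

$12.91

Risk-neutral probability p = (e^0.03 − 0.95)/(1.5 − 0.95) = 0.0805/0.5500 = 0.1463
Terminal stock prices: S_uu = 213.8, S_ud = 135.4, S_dd = 85.74
Terminal payoffs (S − K): max(122.8, 0) = 122.8, max(44.38, 0) = 44.38, max(-5.263, 0) = 0
Node u (S = 142.5): V_u = e^(−0.03)·[0.1463·122.7500 + 0.8537·44.3750] = 54.1895
Node d (S = 90.25): V_d = e^(−0.03)·[0.1463·44.3750 + 0.8537·0.0000] = 6.2994
Node 0 (S = 95): V_0 = e^(−0.03)·[0.1463·54.1895 + 0.8537·6.2994] = 12.9116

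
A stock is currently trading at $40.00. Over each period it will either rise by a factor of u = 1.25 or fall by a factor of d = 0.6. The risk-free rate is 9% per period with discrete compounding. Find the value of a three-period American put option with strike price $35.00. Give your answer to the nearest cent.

Risk-neutral probability p = (1 + 0.09 − 0.6)/(1.25 − 0.6) = 0.4900/0.6500 = 0.7538
Terminal stock prices: S_uuu = 78.12, S_uud = 37.5, S_udd = 18, S_ddd = 8.64
Terminal payoffs (K − S): max(-43.12, 0) = 0, max(-2.5, 0) = 0, max(17, 0) = 17, max(26.36, 0) = 26.36
Node uu (S = 62.5): continuation = 1/1.09·[0.7538·0.0000 + 0.2462·0.0000] = 0.0000; exercise value = 0.0000 ≤ continuation, so V_uu = 0.0000
Node ud (S = 30): continuation = 1/1.09·[0.7538·0.0000 + 0.2462·17.0000] = 3.8391; exercise value = 5.0000 > continuation, so V_ud = 5.0000 (exercise)
Node dd (S = 14.4): continuation = 1/1.09·[0.7538·17.0000 + 0.2462·26.3600] = 17.7101; exercise value = 20.6000 > continuation, so V_dd = 20.6000 (exercise)
Node u (S = 50): continuation = 1/1.09·[0.7538·0.0000 + 0.2462·5.0000] = 1.1291; exercise value = 0.0000 ≤ continuation, so V_u = 1.1291
Node d (S = 24): continuation = 1/1.09·[0.7538·5.0000 + 0.2462·20.6000] = 8.1101; exercise value = 11.0000 > continuation, so V_d = 11.0000 (exercise)
Node 0 (S = 40): continuation = 1/1.09·[0.7538·1.1291 + 0.2462·11.0000] = 3.2650; exercise value = 0.0000 ≤ continuation, so V_0 = 3.2650

$3.27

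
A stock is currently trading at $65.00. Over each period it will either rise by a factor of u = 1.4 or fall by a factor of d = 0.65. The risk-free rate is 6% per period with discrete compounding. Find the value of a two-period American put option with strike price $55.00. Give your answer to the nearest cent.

$5.45

Risk-neutral probability p = (1 + 0.06 − 0.65)/(1.4 − 0.65) = 0.4100/0.7500 = 0.5467
Terminal stock prices: S_uu = 127.4, S_ud = 59.15, S_dd = 27.46
Terminal payoffs (K − S): max(-72.4, 0) = 0, max(-4.15, 0) = 0, max(27.54, 0) = 27.54
Node u (S = 91): continuation = 1/1.06·[0.5467·0.0000 + 0.4533·0.0000] = 0.0000; exercise value = 0.0000 ≤ continuation, so V_u = 0.0000
Node d (S = 42.25): continuation = 1/1.06·[0.5467·0.0000 + 0.4533·27.5375] = 11.7770; exercise value = 12.7500 > continuation, so V_d = 12.7500 (exercise)
Node 0 (S = 65): continuation = 1/1.06·[0.5467·0.0000 + 0.4533·12.7500] = 5.4528; exercise value = 0.0000 ≤ continuation, so V_0 = 5.4528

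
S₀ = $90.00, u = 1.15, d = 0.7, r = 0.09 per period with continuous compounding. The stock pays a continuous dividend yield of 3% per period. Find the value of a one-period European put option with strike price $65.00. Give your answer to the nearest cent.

$0.36

Per-period risk-free factor R = e^0.09 = 1.0942; dividend-adjusted growth = e^(0.09−0.03) = 1.0618.
Risk-neutral probability p = (1.0618 − 0.7)/(1.15 − 0.7) = 0.3618/0.4500 = 0.8041
Terminal stock prices: S_u = 103.5, S_d = 63
Terminal payoffs (K − S): max(-38.5, 0) = 0, max(2, 0) = 2
Node 0 (S = 90): V_0 = e^(−0.09)·[0.8041·0.0000 + 0.1959·2.0000] = 0.3581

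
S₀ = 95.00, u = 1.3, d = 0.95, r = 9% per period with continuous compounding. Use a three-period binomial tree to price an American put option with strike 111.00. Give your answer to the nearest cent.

Risk-neutral probability p = (e^0.09 − 0.95)/(1.3 − 0.95) = 0.1442/0.3500 = 0.4119
Terminal stock prices: S_uuu = 208.7, S_uud = 152.5, S_udd = 111.5, S_ddd = 81.45
Terminal payoffs (K − S): max(-97.72, 0) = 0, max(-41.52, 0) = 0, max(-0.4587, 0) = 0, max(29.55, 0) = 29.55
Node uu (S = 160.6): continuation = e^(−0.09)·[0.4119·0.0000 + 0.5881·0.0000] = 0.0000; exercise value = 0.0000 ≤ continuation, so V_uu = 0.0000
Node ud (S = 117.3): continuation = e^(−0.09)·[0.4119·0.0000 + 0.5881·0.0000] = 0.0000; exercise value = 0.0000 ≤ continuation, so V_ud = 0.0000
Node dd (S = 85.74): continuation = e^(−0.09)·[0.4119·0.0000 + 0.5881·29.5494] = 15.8816; exercise value = 25.2625 > continuation, so V_dd = 25.2625 (exercise)
Node u (S = 123.5): continuation = e^(−0.09)·[0.4119·0.0000 + 0.5881·0.0000] = 0.0000; exercise value = 0.0000 ≤ continuation, so V_u = 0.0000
Node d (S = 90.25): continuation = e^(−0.09)·[0.4119·0.0000 + 0.5881·25.2625] = 13.5776; exercise value = 20.7500 > continuation, so V_d = 20.7500 (exercise)
Node 0 (S = 95): continuation = e^(−0.09)·[0.4119·0.0000 + 0.5881·20.7500] = 11.1523; exercise value = 16.0000 > continuation, so V_0 = 16.0000 (exercise)

16.00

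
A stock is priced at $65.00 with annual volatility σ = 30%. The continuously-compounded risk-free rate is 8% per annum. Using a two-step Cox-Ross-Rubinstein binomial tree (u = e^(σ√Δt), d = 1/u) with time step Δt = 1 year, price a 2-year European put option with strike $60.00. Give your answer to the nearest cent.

$3.97

CRR parameters: u = e^(σ√Δt) = e^(0.3·√1) = 1.3499, d = 1/u = 0.7408
Per-period rate: rΔt = 0.08·1 = 0.08, so R = e^0.08 = 1.0833
Risk-neutral probability p = (e^0.08 − 0.7408)/(1.3499 − 0.7408) = 0.3425/0.6090 = 0.5623
Terminal stock prices: S_uu = 118.4, S_ud = 65, S_dd = 35.67
Terminal payoffs (K − S): max(-58.44, 0) = 0, max(-5, 0) = 0, max(24.33, 0) = 24.33
Node u (S = 87.74): V_u = e^(−0.08)·[0.5623·0.0000 + 0.4377·0.0000] = 0.0000
Node d (S = 48.15): V_d = e^(−0.08)·[0.5623·0.0000 + 0.4377·24.3272] = 9.8292
Node 0 (S = 65): V_0 = e^(−0.08)·[0.5623·0.0000 + 0.4377·9.8292] = 3.9714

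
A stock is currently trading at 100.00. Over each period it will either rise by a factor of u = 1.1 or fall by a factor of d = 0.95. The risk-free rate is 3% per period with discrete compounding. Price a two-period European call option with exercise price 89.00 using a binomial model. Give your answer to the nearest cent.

Risk-neutral probability p = (1 + 0.03 − 0.95)/(1.1 − 0.95) = 0.0800/0.1500 = 0.5333
Terminal stock prices: S_uu = 121, S_ud = 104.5, S_dd = 90.25
Terminal payoffs (S − K): max(32, 0) = 32, max(15.5, 0) = 15.5, max(1.25, 0) = 1.25
Node u (S = 110): V_u = 1/1.03·[0.5333·32.0000 + 0.4667·15.5000] = 23.5922
Node d (S = 95): V_d = 1/1.03·[0.5333·15.5000 + 0.4667·1.2500] = 8.5922
Node 0 (S = 100): V_0 = 1/1.03·[0.5333·23.5922 + 0.4667·8.5922] = 16.1090

16.11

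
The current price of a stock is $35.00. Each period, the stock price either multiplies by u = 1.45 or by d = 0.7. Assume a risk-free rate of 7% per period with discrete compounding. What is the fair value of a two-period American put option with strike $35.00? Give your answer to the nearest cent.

Risk-neutral probability p = (1 + 0.07 − 0.7)/(1.45 − 0.7) = 0.3700/0.7500 = 0.4933
Terminal stock prices: S_uu = 73.59, S_ud = 35.52, S_dd = 17.15
Terminal payoffs (K − S): max(-38.59, 0) = 0, max(-0.525, 0) = 0, max(17.85, 0) = 17.85
Node u (S = 50.75): continuation = 1/1.07·[0.4933·0.0000 + 0.5067·0.0000] = 0.0000; exercise value = 0.0000 ≤ continuation, so V_u = 0.0000
Node d (S = 24.5): continuation = 1/1.07·[0.4933·0.0000 + 0.5067·17.8500] = 8.4523; exercise value = 10.5000 > continuation, so V_d = 10.5000 (exercise)
Node 0 (S = 35): continuation = 1/1.07·[0.4933·0.0000 + 0.5067·10.5000] = 4.9720; exercise value = 0.0000 ≤ continuation, so V_0 = 4.9720

$4.97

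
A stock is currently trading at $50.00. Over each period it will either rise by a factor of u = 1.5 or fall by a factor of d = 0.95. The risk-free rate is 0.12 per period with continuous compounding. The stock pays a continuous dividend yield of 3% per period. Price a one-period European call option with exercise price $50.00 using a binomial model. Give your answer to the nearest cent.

Per-period risk-free factor R = e^0.12 = 1.1275; dividend-adjusted growth = e^(0.12−0.03) = 1.0942.
Risk-neutral probability p = (1.0942 − 0.95)/(1.5 − 0.95) = 0.1442/0.5500 = 0.2621
Terminal stock prices: S_u = 75, S_d = 47.5
Terminal payoffs (S − K): max(25, 0) = 25, max(-2.5, 0) = 0
Node 0 (S = 50): V_0 = e^(−0.12)·[0.2621·25.0000 + 0.7379·0.0000] = 5.8123

$5.81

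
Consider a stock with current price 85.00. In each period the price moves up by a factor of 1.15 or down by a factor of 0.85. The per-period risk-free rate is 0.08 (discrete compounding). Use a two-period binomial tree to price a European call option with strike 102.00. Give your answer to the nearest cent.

Risk-neutral probability p = (1 + 0.08 − 0.85)/(1.15 − 0.85) = 0.2300/0.3000 = 0.7667
Terminal stock prices: S_uu = 112.4, S_ud = 83.09, S_dd = 61.41
Terminal payoffs (S − K): max(10.41, 0) = 10.41, max(-18.91, 0) = 0, max(-40.59, 0) = 0
Node u (S = 97.75): V_u = 1/1.08·[0.7667·10.4125 + 0.2333·0.0000] = 7.3916
Node d (S = 72.25): V_d = 1/1.08·[0.7667·0.0000 + 0.2333·0.0000] = 0.0000
Node 0 (S = 85): V_0 = 1/1.08·[0.7667·7.3916 + 0.2333·0.0000] = 5.2471

5.25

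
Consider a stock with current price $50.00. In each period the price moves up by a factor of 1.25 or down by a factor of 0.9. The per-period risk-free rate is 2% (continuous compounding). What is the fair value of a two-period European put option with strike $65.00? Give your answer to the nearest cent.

Risk-neutral probability p = (e^0.02 − 0.9)/(1.25 − 0.9) = 0.1202/0.3500 = 0.3434
Terminal stock prices: S_uu = 78.12, S_ud = 56.25, S_dd = 40.5
Terminal payoffs (K − S): max(-13.12, 0) = 0, max(8.75, 0) = 8.75, max(24.5, 0) = 24.5
Node u (S = 62.5): V_u = e^(−0.02)·[0.3434·0.0000 + 0.6566·8.7500] = 5.6312
Node d (S = 45): V_d = e^(−0.02)·[0.3434·8.7500 + 0.6566·24.5000] = 18.7129
Node 0 (S = 50): V_0 = e^(−0.02)·[0.3434·5.6312 + 0.6566·18.7129] = 13.9387

$13.94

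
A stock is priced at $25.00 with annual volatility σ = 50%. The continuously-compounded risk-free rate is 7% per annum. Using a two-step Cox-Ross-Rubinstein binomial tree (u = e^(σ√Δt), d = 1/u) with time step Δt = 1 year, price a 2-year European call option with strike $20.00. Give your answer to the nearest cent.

CRR parameters: u = e^(σ√Δt) = e^(0.5·√1) = 1.6487, d = 1/u = 0.6065
Per-period rate: rΔt = 0.07·1 = 0.07, so R = e^0.07 = 1.0725
Risk-neutral probability p = (e^0.07 − 0.6065)/(1.6487 − 0.6065) = 0.4660/1.0422 = 0.4471
Terminal stock prices: S_uu = 67.96, S_ud = 25, S_dd = 9.197
Terminal payoffs (S − K): max(47.96, 0) = 47.96, max(5, 0) = 5, max(-10.8, 0) = 0
Node u (S = 41.22): V_u = e^(−0.07)·[0.4471·47.9570 + 0.5529·5.0000] = 22.5702
Node d (S = 15.16): V_d = e^(−0.07)·[0.4471·5.0000 + 0.5529·0.0000] = 2.0844
Node 0 (S = 25): V_0 = e^(−0.07)·[0.4471·22.5702 + 0.5529·2.0844] = 10.4837

$10.48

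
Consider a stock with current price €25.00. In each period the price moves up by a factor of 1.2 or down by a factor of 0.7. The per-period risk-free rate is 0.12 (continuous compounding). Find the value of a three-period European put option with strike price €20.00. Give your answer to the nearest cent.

Risk-neutral probability p = (e^0.12 − 0.7)/(1.2 − 0.7) = 0.4275/0.5000 = 0.8550
Terminal stock prices: S_uuu = 43.2, S_uud = 25.2, S_udd = 14.7, S_ddd = 8.575
Terminal payoffs (K − S): max(-23.2, 0) = 0, max(-5.2, 0) = 0, max(5.3, 0) = 5.3, max(11.43, 0) = 11.43
Node uu (S = 36): V_uu = e^(−0.12)·[0.8550·0.0000 + 0.1450·0.0000] = 0.0000
Node ud (S = 21): V_ud = e^(−0.12)·[0.8550·0.0000 + 0.1450·5.3000] = 0.6816
Node dd (S = 12.25): V_dd = e^(−0.12)·[0.8550·5.3000 + 0.1450·11.4250] = 5.4884
Node u (S = 30): V_u = e^(−0.12)·[0.8550·0.0000 + 0.1450·0.6816] = 0.0877
Node d (S = 17.5): V_d = e^(−0.12)·[0.8550·0.6816 + 0.1450·5.4884] = 1.2227
Node 0 (S = 25): V_0 = e^(−0.12)·[0.8550·0.0877 + 0.1450·1.2227] = 0.2237

€0.22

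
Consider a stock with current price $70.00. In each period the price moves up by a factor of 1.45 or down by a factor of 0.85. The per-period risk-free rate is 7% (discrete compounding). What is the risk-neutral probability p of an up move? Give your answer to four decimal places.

p = 0.3667

Risk-neutral probability p = (1 + 0.07 − 0.85)/(1.45 − 0.85) = 0.2200/0.6000 = 0.3667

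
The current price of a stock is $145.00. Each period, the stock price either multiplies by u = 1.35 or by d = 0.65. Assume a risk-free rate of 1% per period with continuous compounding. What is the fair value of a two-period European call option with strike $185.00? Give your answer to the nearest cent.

Risk-neutral probability p = (e^0.01 − 0.65)/(1.35 − 0.65) = 0.3601/0.7000 = 0.5144
Terminal stock prices: S_uu = 264.3, S_ud = 127.2, S_dd = 61.26
Terminal payoffs (S − K): max(79.26, 0) = 79.26, max(-57.76, 0) = 0, max(-123.7, 0) = 0
Node u (S = 195.8): V_u = e^(−0.01)·[0.5144·79.2625 + 0.4856·0.0000] = 40.3636
Node d (S = 94.25): V_d = e^(−0.01)·[0.5144·0.0000 + 0.4856·0.0000] = 0.0000
Node 0 (S = 145): V_0 = e^(−0.01)·[0.5144·40.3636 + 0.4856·0.0000] = 20.5547

$20.55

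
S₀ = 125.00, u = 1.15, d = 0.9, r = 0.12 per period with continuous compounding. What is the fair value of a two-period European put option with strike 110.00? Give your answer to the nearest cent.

0.06

Risk-neutral probability p = (e^0.12 − 0.9)/(1.15 − 0.9) = 0.2275/0.2500 = 0.9100
Terminal stock prices: S_uu = 165.3, S_ud = 129.4, S_dd = 101.2
Terminal payoffs (K − S): max(-55.31, 0) = 0, max(-19.38, 0) = 0, max(8.75, 0) = 8.75
Node u (S = 143.8): V_u = e^(−0.12)·[0.9100·0.0000 + 0.0900·0.0000] = 0.0000
Node d (S = 112.5): V_d = e^(−0.12)·[0.9100·0.0000 + 0.0900·8.7500] = 0.6985
Node 0 (S = 125): V_0 = e^(−0.12)·[0.9100·0.0000 + 0.0900·0.6985] = 0.0558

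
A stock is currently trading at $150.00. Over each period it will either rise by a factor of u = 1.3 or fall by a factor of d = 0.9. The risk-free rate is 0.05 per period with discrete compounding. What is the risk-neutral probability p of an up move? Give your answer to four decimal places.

p = 0.3750

Risk-neutral probability p = (1 + 0.05 − 0.9)/(1.3 − 0.9) = 0.1500/0.4000 = 0.3750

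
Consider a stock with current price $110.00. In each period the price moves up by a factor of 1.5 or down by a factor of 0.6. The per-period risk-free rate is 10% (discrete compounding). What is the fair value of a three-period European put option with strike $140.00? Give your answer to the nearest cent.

$27.60

Risk-neutral probability p = (1 + 0.1 − 0.6)/(1.5 − 0.6) = 0.5000/0.9000 = 0.5556
Terminal stock prices: S_uuu = 371.2, S_uud = 148.5, S_udd = 59.4, S_ddd = 23.76
Terminal payoffs (K − S): max(-231.2, 0) = 0, max(-8.5, 0) = 0, max(80.6, 0) = 80.6, max(116.2, 0) = 116.2
Node uu (S = 247.5): V_uu = 1/1.1·[0.5556·0.0000 + 0.4444·0.0000] = 0.0000
Node ud (S = 99): V_ud = 1/1.1·[0.5556·0.0000 + 0.4444·80.6000] = 32.5657
Node dd (S = 39.6): V_dd = 1/1.1·[0.5556·80.6000 + 0.4444·116.2400] = 87.6727
Node u (S = 165): V_u = 1/1.1·[0.5556·0.0000 + 0.4444·32.5657] = 13.1578
Node d (S = 66): V_d = 1/1.1·[0.5556·32.5657 + 0.4444·87.6727] = 51.8706
Node 0 (S = 110): V_0 = 1/1.1·[0.5556·13.1578 + 0.4444·51.8706] = 27.6032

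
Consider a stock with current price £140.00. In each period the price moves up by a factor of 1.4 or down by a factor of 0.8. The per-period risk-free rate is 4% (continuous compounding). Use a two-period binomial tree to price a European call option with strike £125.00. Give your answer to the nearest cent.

Risk-neutral probability p = (e^0.04 − 0.8)/(1.4 − 0.8) = 0.2408/0.6000 = 0.4014
Terminal stock prices: S_uu = 274.4, S_ud = 156.8, S_dd = 89.6
Terminal payoffs (S − K): max(149.4, 0) = 149.4, max(31.8, 0) = 31.8, max(-35.4, 0) = 0
Node u (S = 196): V_u = e^(−0.04)·[0.4014·149.4000 + 0.5986·31.8000] = 75.9013
Node d (S = 112): V_d = e^(−0.04)·[0.4014·31.8000 + 0.5986·0.0000] = 12.2625
Node 0 (S = 140): V_0 = e^(−0.04)·[0.4014·75.9013 + 0.5986·12.2625] = 36.3217

£36.32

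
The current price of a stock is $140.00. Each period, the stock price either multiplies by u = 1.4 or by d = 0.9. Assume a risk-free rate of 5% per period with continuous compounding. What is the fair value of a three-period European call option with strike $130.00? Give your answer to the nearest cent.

$36.27

Risk-neutral probability p = (e^0.05 − 0.9)/(1.4 − 0.9) = 0.1513/0.5000 = 0.3025
Terminal stock prices: S_uuu = 384.2, S_uud = 247, S_udd = 158.8, S_ddd = 102.1
Terminal payoffs (S − K): max(254.2, 0) = 254.2, max(117, 0) = 117, max(28.76, 0) = 28.76, max(-27.94, 0) = 0
Node uu (S = 274.4): V_uu = e^(−0.05)·[0.3025·254.1600 + 0.6975·116.9600] = 150.7402
Node ud (S = 176.4): V_ud = e^(−0.05)·[0.3025·116.9600 + 0.6975·28.7600] = 52.7402
Node dd (S = 113.4): V_dd = e^(−0.05)·[0.3025·28.7600 + 0.6975·0.0000] = 8.2768
Node u (S = 196): V_u = e^(−0.05)·[0.3025·150.7402 + 0.6975·52.7402] = 78.3711
Node d (S = 126): V_d = e^(−0.05)·[0.3025·52.7402 + 0.6975·8.2768] = 20.6691
Node 0 (S = 140): V_0 = e^(−0.05)·[0.3025·78.3711 + 0.6975·20.6691] = 36.2669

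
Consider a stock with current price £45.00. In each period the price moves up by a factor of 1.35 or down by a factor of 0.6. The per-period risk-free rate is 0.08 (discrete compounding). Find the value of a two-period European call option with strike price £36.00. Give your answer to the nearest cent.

Risk-neutral probability p = (1 + 0.08 − 0.6)/(1.35 − 0.6) = 0.4800/0.7500 = 0.6400
Terminal stock prices: S_uu = 82.01, S_ud = 36.45, S_dd = 16.2
Terminal payoffs (S − K): max(46.01, 0) = 46.01, max(0.45, 0) = 0.45, max(-19.8, 0) = 0
Node u (S = 60.75): V_u = 1/1.08·[0.6400·46.0125 + 0.3600·0.4500] = 27.4167
Node d (S = 27): V_d = 1/1.08·[0.6400·0.4500 + 0.3600·0.0000] = 0.2667
Node 0 (S = 45): V_0 = 1/1.08·[0.6400·27.4167 + 0.3600·0.2667] = 16.3358

£16.34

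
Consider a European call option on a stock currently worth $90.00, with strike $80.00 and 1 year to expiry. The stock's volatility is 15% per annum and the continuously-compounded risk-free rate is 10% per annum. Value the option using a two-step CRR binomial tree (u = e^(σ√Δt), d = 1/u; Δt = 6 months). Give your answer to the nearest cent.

CRR parameters: u = e^(σ√Δt) = e^(0.15·√0.5) = 1.1119, d = 1/u = 0.8994
Per-period rate: rΔt = 0.1·0.5 = 0.05, so R = e^0.05 = 1.0513
Risk-neutral probability p = (e^0.05 − 0.8994)/(1.1119 − 0.8994) = 0.1519/0.2125 = 0.7148
Terminal stock prices: S_uu = 111.3, S_ud = 90, S_dd = 72.8
Terminal payoffs (S − K): max(31.27, 0) = 31.27, max(10, 0) = 10, max(-7.203, 0) = 0
Node u (S = 100.1): V_u = e^(−0.05)·[0.7148·31.2680 + 0.2852·10.0000] = 23.9722
Node d (S = 80.94): V_d = e^(−0.05)·[0.7148·10.0000 + 0.2852·0.0000] = 6.7989
Node 0 (S = 90): V_0 = e^(−0.05)·[0.7148·23.9722 + 0.2852·6.7989] = 18.1433

$18.14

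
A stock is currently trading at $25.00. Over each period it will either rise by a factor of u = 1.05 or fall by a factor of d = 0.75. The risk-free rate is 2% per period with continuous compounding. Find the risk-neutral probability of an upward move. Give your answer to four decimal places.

Risk-neutral probability p = (e^0.02 − 0.75)/(1.05 − 0.75) = 0.2702/0.3000 = 0.9007

p = 0.9007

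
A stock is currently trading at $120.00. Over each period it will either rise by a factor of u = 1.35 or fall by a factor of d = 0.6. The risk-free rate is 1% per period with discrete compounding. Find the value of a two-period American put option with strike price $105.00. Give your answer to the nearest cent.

Risk-neutral probability p = (1 + 0.01 − 0.6)/(1.35 − 0.6) = 0.4100/0.7500 = 0.5467
Terminal stock prices: S_uu = 218.7, S_ud = 97.2, S_dd = 43.2
Terminal payoffs (K − S): max(-113.7, 0) = 0, max(7.8, 0) = 7.8, max(61.8, 0) = 61.8
Node u (S = 162): continuation = 1/1.01·[0.5467·0.0000 + 0.4533·7.8000] = 3.5010; exercise value = 0.0000 ≤ continuation, so V_u = 3.5010
Node d (S = 72): continuation = 1/1.01·[0.5467·7.8000 + 0.4533·61.8000] = 31.9604; exercise value = 33.0000 > continuation, so V_d = 33.0000 (exercise)
Node 0 (S = 120): continuation = 1/1.01·[0.5467·3.5010 + 0.4533·33.0000] = 16.7068; exercise value = 0.0000 ≤ continuation, so V_0 = 16.7068

$16.71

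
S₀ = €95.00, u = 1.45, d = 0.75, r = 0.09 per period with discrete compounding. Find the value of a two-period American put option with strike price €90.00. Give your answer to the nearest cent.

€8.85

Risk-neutral probability p = (1 + 0.09 − 0.75)/(1.45 − 0.75) = 0.3400/0.7000 = 0.4857
Terminal stock prices: S_uu = 199.7, S_ud = 103.3, S_dd = 53.44
Terminal payoffs (K − S): max(-109.7, 0) = 0, max(-13.31, 0) = 0, max(36.56, 0) = 36.56
Node u (S = 137.8): continuation = 1/1.09·[0.4857·0.0000 + 0.5143·0.0000] = 0.0000; exercise value = 0.0000 ≤ continuation, so V_u = 0.0000
Node d (S = 71.25): continuation = 1/1.09·[0.4857·0.0000 + 0.5143·36.5625] = 17.2510; exercise value = 18.7500 > continuation, so V_d = 18.7500 (exercise)
Node 0 (S = 95): continuation = 1/1.09·[0.4857·0.0000 + 0.5143·18.7500] = 8.8467; exercise value = 0.0000 ≤ continuation, so V_0 = 8.8467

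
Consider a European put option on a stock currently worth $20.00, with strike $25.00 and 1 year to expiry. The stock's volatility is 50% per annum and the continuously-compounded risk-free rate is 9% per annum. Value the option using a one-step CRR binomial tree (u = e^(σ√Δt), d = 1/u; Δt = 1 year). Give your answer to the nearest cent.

$6.26

CRR parameters: u = e^(σ√Δt) = e^(0.5·√1) = 1.6487, d = 1/u = 0.6065
Per-period rate: rΔt = 0.09·1 = 0.09, so R = e^0.09 = 1.0942
Risk-neutral probability p = (e^0.09 − 0.6065)/(1.6487 − 0.6065) = 0.4876/1.0422 = 0.4679
Terminal stock prices: S_u = 32.97, S_d = 12.13
Terminal payoffs (K − S): max(-7.974, 0) = 0, max(12.87, 0) = 12.87
Node 0 (S = 20): V_0 = e^(−0.09)·[0.4679·0.0000 + 0.5321·12.8694] = 6.2584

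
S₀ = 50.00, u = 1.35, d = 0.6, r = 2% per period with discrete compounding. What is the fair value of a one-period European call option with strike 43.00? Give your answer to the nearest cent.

13.45

Risk-neutral probability p = (1 + 0.02 − 0.6)/(1.35 − 0.6) = 0.4200/0.7500 = 0.5600
Terminal stock prices: S_u = 67.5, S_d = 30
Terminal payoffs (S − K): max(24.5, 0) = 24.5, max(-13, 0) = 0
Node 0 (S = 50): V_0 = 1/1.02·[0.5600·24.5000 + 0.4400·0.0000] = 13.4510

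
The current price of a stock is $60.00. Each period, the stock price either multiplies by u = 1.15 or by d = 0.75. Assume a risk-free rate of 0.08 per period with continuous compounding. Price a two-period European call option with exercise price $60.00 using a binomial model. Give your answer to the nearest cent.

$11.45

Risk-neutral probability p = (e^0.08 − 0.75)/(1.15 − 0.75) = 0.3333/0.4000 = 0.8332
Terminal stock prices: S_uu = 79.35, S_ud = 51.75, S_dd = 33.75
Terminal payoffs (S − K): max(19.35, 0) = 19.35, max(-8.25, 0) = 0, max(-26.25, 0) = 0
Node u (S = 69): V_u = e^(−0.08)·[0.8332·19.3500 + 0.1668·0.0000] = 14.8832
Node d (S = 45): V_d = e^(−0.08)·[0.8332·0.0000 + 0.1668·0.0000] = 0.0000
Node 0 (S = 60): V_0 = e^(−0.08)·[0.8332·14.8832 + 0.1668·0.0000] = 11.4475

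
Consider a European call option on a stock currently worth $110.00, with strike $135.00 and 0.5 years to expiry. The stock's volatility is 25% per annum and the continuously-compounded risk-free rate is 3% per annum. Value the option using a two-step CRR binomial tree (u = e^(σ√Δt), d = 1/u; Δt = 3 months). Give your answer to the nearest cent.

CRR parameters: u = e^(σ√Δt) = e^(0.25·√0.25) = 1.1331, d = 1/u = 0.8825
Per-period rate: rΔt = 0.03·0.25 = 0.0075, so R = e^0.0075 = 1.0075
Risk-neutral probability p = (e^0.0075 − 0.8825)/(1.1331 − 0.8825) = 0.1250/0.2507 = 0.4988
Terminal stock prices: S_uu = 141.2, S_ud = 110, S_dd = 85.67
Terminal payoffs (S − K): max(6.243, 0) = 6.243, max(-25, 0) = 0, max(-49.33, 0) = 0
Node u (S = 124.6): V_u = e^(−0.0075)·[0.4988·6.2428 + 0.5012·0.0000] = 3.0908
Node d (S = 97.07): V_d = e^(−0.0075)·[0.4988·0.0000 + 0.5012·0.0000] = 0.0000
Node 0 (S = 110): V_0 = e^(−0.0075)·[0.4988·3.0908 + 0.5012·0.0000] = 1.5302

$1.53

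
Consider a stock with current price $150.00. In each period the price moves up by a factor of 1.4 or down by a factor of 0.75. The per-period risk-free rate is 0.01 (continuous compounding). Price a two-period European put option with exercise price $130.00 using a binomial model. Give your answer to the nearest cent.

Risk-neutral probability p = (e^0.01 − 0.75)/(1.4 − 0.75) = 0.2601/0.6500 = 0.4001
Terminal stock prices: S_uu = 294, S_ud = 157.5, S_dd = 84.38
Terminal payoffs (K − S): max(-164, 0) = 0, max(-27.5, 0) = 0, max(45.62, 0) = 45.62
Node u (S = 210): V_u = e^(−0.01)·[0.4001·0.0000 + 0.5999·0.0000] = 0.0000
Node d (S = 112.5): V_d = e^(−0.01)·[0.4001·0.0000 + 0.5999·45.6250] = 27.0991
Node 0 (S = 150): V_0 = e^(−0.01)·[0.4001·0.0000 + 0.5999·27.0991] = 16.0956

$16.10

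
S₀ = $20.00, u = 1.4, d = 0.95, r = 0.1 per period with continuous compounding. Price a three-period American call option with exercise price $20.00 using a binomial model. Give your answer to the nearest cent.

Risk-neutral probability p = (e^0.1 − 0.95)/(1.4 − 0.95) = 0.1552/0.4500 = 0.3448
Terminal stock prices: S_uuu = 54.88, S_uud = 37.24, S_udd = 25.27, S_ddd = 17.15
Terminal payoffs (S − K): max(34.88, 0) = 34.88, max(17.24, 0) = 17.24, max(5.27, 0) = 5.27, max(-2.853, 0) = 0
Node uu (S = 39.2): continuation = e^(−0.1)·[0.3448·34.8800 + 0.6552·17.2400] = 21.1033; exercise value = 19.2000 ≤ continuation, so V_uu = 21.1033
Node ud (S = 26.6): continuation = e^(−0.1)·[0.3448·17.2400 + 0.6552·5.2700] = 8.5033; exercise value = 6.6000 ≤ continuation, so V_ud = 8.5033
Node dd (S = 18.05): continuation = e^(−0.1)·[0.3448·5.2700 + 0.6552·0.0000] = 1.6443; exercise value = 0.0000 ≤ continuation, so V_dd = 1.6443
Node u (S = 28): continuation = e^(−0.1)·[0.3448·21.1033 + 0.6552·8.5033] = 11.6254; exercise value = 8.0000 ≤ continuation, so V_u = 11.6254
Node d (S = 19): continuation = e^(−0.1)·[0.3448·8.5033 + 0.6552·1.6443] = 3.6279; exercise value = 0.0000 ≤ continuation, so V_d = 3.6279
Node 0 (S = 20): continuation = e^(−0.1)·[0.3448·11.6254 + 0.6552·3.6279] = 5.7779; exercise value = 0.0000 ≤ continuation, so V_0 = 5.7779

$5.78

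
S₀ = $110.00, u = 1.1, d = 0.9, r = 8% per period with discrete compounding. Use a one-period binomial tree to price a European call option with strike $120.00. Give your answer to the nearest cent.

Risk-neutral probability p = (1 + 0.08 − 0.9)/(1.1 − 0.9) = 0.1800/0.2000 = 0.9000
Terminal stock prices: S_u = 121, S_d = 99
Terminal payoffs (S − K): max(1, 0) = 1, max(-21, 0) = 0
Node 0 (S = 110): V_0 = 1/1.08·[0.9000·1.0000 + 0.1000·0.0000] = 0.8333

$0.83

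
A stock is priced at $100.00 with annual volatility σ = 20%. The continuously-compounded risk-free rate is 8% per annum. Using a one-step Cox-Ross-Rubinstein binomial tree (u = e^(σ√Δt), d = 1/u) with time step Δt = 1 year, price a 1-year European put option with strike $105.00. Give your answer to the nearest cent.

$7.32

CRR parameters: u = e^(σ√Δt) = e^(0.2·√1) = 1.2214, d = 1/u = 0.8187
Per-period rate: rΔt = 0.08·1 = 0.08, so R = e^0.08 = 1.0833
Risk-neutral probability p = (e^0.08 − 0.8187)/(1.2214 − 0.8187) = 0.2646/0.4027 = 0.6570
Terminal stock prices: S_u = 122.1, S_d = 81.87
Terminal payoffs (K − S): max(-17.14, 0) = 0, max(23.13, 0) = 23.13
Node 0 (S = 100): V_0 = e^(−0.08)·[0.6570·0.0000 + 0.3430·23.1269] = 7.3226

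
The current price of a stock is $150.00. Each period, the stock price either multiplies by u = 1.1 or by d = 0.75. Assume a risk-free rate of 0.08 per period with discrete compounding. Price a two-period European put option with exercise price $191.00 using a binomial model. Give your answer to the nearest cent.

$13.75

Risk-neutral probability p = (1 + 0.08 − 0.75)/(1.1 − 0.75) = 0.3300/0.3500 = 0.9429
Terminal stock prices: S_uu = 181.5, S_ud = 123.8, S_dd = 84.38
Terminal payoffs (K − S): max(9.5, 0) = 9.5, max(67.25, 0) = 67.25, max(106.6, 0) = 106.6
Node u (S = 165): V_u = 1/1.08·[0.9429·9.5000 + 0.0571·67.2500] = 11.8519
Node d (S = 112.5): V_d = 1/1.08·[0.9429·67.2500 + 0.0571·106.6250] = 64.3519
Node 0 (S = 150): V_0 = 1/1.08·[0.9429·11.8519 + 0.0571·64.3519] = 13.7517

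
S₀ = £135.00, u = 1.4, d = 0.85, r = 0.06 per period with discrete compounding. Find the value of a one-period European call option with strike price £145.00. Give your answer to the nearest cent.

Risk-neutral probability p = (1 + 0.06 − 0.85)/(1.4 − 0.85) = 0.2100/0.5500 = 0.3818
Terminal stock prices: S_u = 189, S_d = 114.8
Terminal payoffs (S − K): max(44, 0) = 44, max(-30.25, 0) = 0
Node 0 (S = 135): V_0 = 1/1.06·[0.3818·44.0000 + 0.6182·0.0000] = 15.8491

£15.85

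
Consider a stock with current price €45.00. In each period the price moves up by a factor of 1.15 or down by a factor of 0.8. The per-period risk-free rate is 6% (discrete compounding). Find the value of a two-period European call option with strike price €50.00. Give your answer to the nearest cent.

Risk-neutral probability p = (1 + 0.06 − 0.8)/(1.15 − 0.8) = 0.2600/0.3500 = 0.7429
Terminal stock prices: S_uu = 59.51, S_ud = 41.4, S_dd = 28.8
Terminal payoffs (S − K): max(9.512, 0) = 9.512, max(-8.6, 0) = 0, max(-21.2, 0) = 0
Node u (S = 51.75): V_u = 1/1.06·[0.7429·9.5125 + 0.2571·0.0000] = 6.6664
Node d (S = 36): V_d = 1/1.06·[0.7429·0.0000 + 0.2571·0.0000] = 0.0000
Node 0 (S = 45): V_0 = 1/1.06·[0.7429·6.6664 + 0.2571·0.0000] = 4.6719

€4.67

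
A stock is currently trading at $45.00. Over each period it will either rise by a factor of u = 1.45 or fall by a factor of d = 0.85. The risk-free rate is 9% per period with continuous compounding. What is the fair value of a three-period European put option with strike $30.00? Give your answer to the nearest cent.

$0.38

Risk-neutral probability p = (e^0.09 − 0.85)/(1.45 − 0.85) = 0.2442/0.6000 = 0.4070
Terminal stock prices: S_uuu = 137.2, S_uud = 80.42, S_udd = 47.14, S_ddd = 27.64
Terminal payoffs (K − S): max(-107.2, 0) = 0, max(-50.42, 0) = 0, max(-17.14, 0) = 0, max(2.364, 0) = 2.364
Node uu (S = 94.61): V_uu = e^(−0.09)·[0.4070·0.0000 + 0.5930·0.0000] = 0.0000
Node ud (S = 55.46): V_ud = e^(−0.09)·[0.4070·0.0000 + 0.5930·0.0000] = 0.0000
Node dd (S = 32.51): V_dd = e^(−0.09)·[0.4070·0.0000 + 0.5930·2.3644] = 1.2815
Node u (S = 65.25): V_u = e^(−0.09)·[0.4070·0.0000 + 0.5930·0.0000] = 0.0000
Node d (S = 38.25): V_d = e^(−0.09)·[0.4070·0.0000 + 0.5930·1.2815] = 0.6946
Node 0 (S = 45): V_0 = e^(−0.09)·[0.4070·0.0000 + 0.5930·0.6946] = 0.3765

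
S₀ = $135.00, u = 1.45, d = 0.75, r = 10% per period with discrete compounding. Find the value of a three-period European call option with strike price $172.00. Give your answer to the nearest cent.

Risk-neutral probability p = (1 + 0.1 − 0.75)/(1.45 − 0.75) = 0.3500/0.7000 = 0.5000
Terminal stock prices: S_uuu = 411.6, S_uud = 212.9, S_udd = 110.1, S_ddd = 56.95
Terminal payoffs (S − K): max(239.6, 0) = 239.6, max(40.88, 0) = 40.88, max(-61.89, 0) = 0, max(-115, 0) = 0
Node uu (S = 283.8): V_uu = 1/1.1·[0.5000·239.5644 + 0.5000·40.8781] = 127.4739
Node ud (S = 146.8): V_ud = 1/1.1·[0.5000·40.8781 + 0.5000·0.0000] = 18.5810
Node dd (S = 75.94): V_dd = 1/1.1·[0.5000·0.0000 + 0.5000·0.0000] = 0.0000
Node u (S = 195.8): V_u = 1/1.1·[0.5000·127.4739 + 0.5000·18.5810] = 66.3886
Node d (S = 101.2): V_d = 1/1.1·[0.5000·18.5810 + 0.5000·0.0000] = 8.4459
Node 0 (S = 135): V_0 = 1/1.1·[0.5000·66.3886 + 0.5000·8.4459] = 34.0157

$34.02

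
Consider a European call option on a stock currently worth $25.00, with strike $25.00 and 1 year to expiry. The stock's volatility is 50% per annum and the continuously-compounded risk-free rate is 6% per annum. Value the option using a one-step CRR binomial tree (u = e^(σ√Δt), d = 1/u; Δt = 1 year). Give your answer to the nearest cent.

CRR parameters: u = e^(σ√Δt) = e^(0.5·√1) = 1.6487, d = 1/u = 0.6065
Per-period rate: rΔt = 0.06·1 = 0.06, so R = e^0.06 = 1.0618
Risk-neutral probability p = (e^0.06 − 0.6065)/(1.6487 − 0.6065) = 0.4553/1.0422 = 0.4369
Terminal stock prices: S_u = 41.22, S_d = 15.16
Terminal payoffs (S − K): max(16.22, 0) = 16.22, max(-9.837, 0) = 0
Node 0 (S = 25): V_0 = e^(−0.06)·[0.4369·16.2180 + 0.5631·0.0000] = 6.6726

$6.67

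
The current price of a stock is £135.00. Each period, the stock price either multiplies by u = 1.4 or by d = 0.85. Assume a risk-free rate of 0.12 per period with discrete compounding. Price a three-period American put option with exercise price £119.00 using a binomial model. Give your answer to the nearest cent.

£4.43

Risk-neutral probability p = (1 + 0.12 − 0.85)/(1.4 − 0.85) = 0.2700/0.5500 = 0.4909
Terminal stock prices: S_uuu = 370.4, S_uud = 224.9, S_udd = 136.6, S_ddd = 82.91
Terminal payoffs (K − S): max(-251.4, 0) = 0, max(-105.9, 0) = 0, max(-17.55, 0) = 0, max(36.09, 0) = 36.09
Node uu (S = 264.6): continuation = 1/1.12·[0.4909·0.0000 + 0.5091·0.0000] = 0.0000; exercise value = 0.0000 ≤ continuation, so V_uu = 0.0000
Node ud (S = 160.7): continuation = 1/1.12·[0.4909·0.0000 + 0.5091·0.0000] = 0.0000; exercise value = 0.0000 ≤ continuation, so V_ud = 0.0000
Node dd (S = 97.54): continuation = 1/1.12·[0.4909·0.0000 + 0.5091·36.0931] = 16.4060; exercise value = 21.4625 > continuation, so V_dd = 21.4625 (exercise)
Node u (S = 189): continuation = 1/1.12·[0.4909·0.0000 + 0.5091·0.0000] = 0.0000; exercise value = 0.0000 ≤ continuation, so V_u = 0.0000
Node d (S = 114.8): continuation = 1/1.12·[0.4909·0.0000 + 0.5091·21.4625] = 9.7557; exercise value = 4.2500 ≤ continuation, so V_d = 9.7557
Node 0 (S = 135): continuation = 1/1.12·[0.4909·0.0000 + 0.5091·9.7557] = 4.4344; exercise value = 0.0000 ≤ continuation, so V_0 = 4.4344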